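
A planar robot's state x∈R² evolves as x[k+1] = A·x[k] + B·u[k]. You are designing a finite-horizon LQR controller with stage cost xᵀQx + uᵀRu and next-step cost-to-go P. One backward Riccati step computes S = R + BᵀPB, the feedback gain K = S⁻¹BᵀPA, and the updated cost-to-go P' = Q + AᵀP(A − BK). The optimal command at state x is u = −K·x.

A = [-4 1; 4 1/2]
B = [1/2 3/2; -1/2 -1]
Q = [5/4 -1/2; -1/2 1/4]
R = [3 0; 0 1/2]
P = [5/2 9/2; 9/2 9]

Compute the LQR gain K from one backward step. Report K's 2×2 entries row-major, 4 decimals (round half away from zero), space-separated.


-0.6804 -0.3842 -3.3783 -0.9765

BᵀP = [-1.0000 -2.2500; -0.7500 -2.2500]
S = R + BᵀPB = [3 0; 0 1/2] + [0.6250 0.7500; 0.7500 1.1250] = [3.6250 0.7500; 0.7500 1.6250]
BᵀPA = [-5.0000 -2.1250; -6.0000 -1.8750]
K = S⁻¹·BᵀPA = [-0.6804 -0.3842; -3.3783 -0.9765]
A−BK = [1.4076 2.6569; 0.2815 -0.6686]
AᵀP(A−BK) = [16.3284 9.2199; 9.2199 6.6026]
P' = Q + AᵀP(A−BK) = [17.5784 8.7199; 8.7199 6.8526]
tr(P') = 24.4311


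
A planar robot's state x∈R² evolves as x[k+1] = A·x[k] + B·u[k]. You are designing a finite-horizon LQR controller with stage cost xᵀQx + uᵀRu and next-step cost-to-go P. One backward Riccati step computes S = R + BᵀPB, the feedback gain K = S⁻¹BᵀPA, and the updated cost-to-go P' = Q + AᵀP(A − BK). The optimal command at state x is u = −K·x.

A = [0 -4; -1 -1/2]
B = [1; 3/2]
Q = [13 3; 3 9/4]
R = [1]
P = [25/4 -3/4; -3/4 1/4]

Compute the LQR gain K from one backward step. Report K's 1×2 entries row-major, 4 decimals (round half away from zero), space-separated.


0.0674 -3.6517

BᵀP = [5.1250 -0.3750]
S = R + BᵀPB = [1] + [4.5625] = [5.5625]
BᵀPA = [0.3750 -20.3125]
K = S⁻¹·BᵀPA = [0.0674 -3.6517]
A−BK = [-0.0674 -0.3483; -1.1011 4.9775]
AᵀP(A−BK) = [0.2247 -1.5056; -1.5056 22.8876]
P' = Q + AᵀP(A−BK) = [13.2247 1.4944; 1.4944 25.1376]
tr(P') = 38.3624


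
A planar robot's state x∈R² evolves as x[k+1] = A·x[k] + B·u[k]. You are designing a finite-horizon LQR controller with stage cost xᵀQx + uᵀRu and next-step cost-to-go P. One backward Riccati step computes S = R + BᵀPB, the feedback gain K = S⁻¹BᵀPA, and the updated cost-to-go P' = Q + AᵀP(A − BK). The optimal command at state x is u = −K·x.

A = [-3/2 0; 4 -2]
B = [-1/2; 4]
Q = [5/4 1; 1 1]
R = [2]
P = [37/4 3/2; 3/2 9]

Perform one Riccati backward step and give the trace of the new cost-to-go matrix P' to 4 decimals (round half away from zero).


14.4951

BᵀP = [1.3750 35.2500]
S = R + BᵀPB = [2] + [140.3125] = [142.3125]
BᵀPA = [138.9375 -70.5000]
K = S⁻¹·BᵀPA = [0.9763 -0.4954]
A−BK = [-1.0119 -0.2477; 0.0949 -0.0184]
AᵀP(A−BK) = [11.1700 1.3281; 1.3281 1.0751]
P' = Q + AᵀP(A−BK) = [12.4200 2.3281; 2.3281 2.0751]
tr(P') = 14.4951


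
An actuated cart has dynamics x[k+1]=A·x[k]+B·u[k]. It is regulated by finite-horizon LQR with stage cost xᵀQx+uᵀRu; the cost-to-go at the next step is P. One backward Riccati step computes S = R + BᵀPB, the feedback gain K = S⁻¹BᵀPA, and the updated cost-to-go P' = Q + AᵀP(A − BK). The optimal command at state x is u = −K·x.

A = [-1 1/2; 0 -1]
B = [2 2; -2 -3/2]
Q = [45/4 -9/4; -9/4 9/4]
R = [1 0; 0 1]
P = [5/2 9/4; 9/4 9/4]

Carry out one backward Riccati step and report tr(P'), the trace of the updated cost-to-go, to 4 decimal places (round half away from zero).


15.4593

BᵀP = [0.5000 0.0000; 1.6250 1.1250]
S = R + BᵀPB = [1 0; 0 1] + [1.0000 1.0000; 1.0000 1.5625] = [2.0000 1.0000; 1.0000 2.5625]
BᵀPA = [-0.5000 0.2500; -1.6250 -0.3125]
K = S⁻¹·BᵀPA = [0.0833 0.2311; -0.6667 -0.2121]
A−BK = [0.1667 0.4621; -0.8333 -0.8561]
AᵀP(A−BK) = [1.4583 0.7708; 0.7708 0.5009]
P' = Q + AᵀP(A−BK) = [12.7083 -1.4792; -1.4792 2.7509]
tr(P') = 15.4593


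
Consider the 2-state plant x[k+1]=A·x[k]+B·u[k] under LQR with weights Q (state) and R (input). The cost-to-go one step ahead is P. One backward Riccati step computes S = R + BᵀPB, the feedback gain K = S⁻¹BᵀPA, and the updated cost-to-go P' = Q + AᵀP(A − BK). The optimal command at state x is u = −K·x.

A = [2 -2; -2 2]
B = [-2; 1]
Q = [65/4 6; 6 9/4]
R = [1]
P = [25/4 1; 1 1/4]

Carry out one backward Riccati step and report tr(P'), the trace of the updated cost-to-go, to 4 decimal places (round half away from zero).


BᵀP = [-11.5000 -1.7500]
S = R + BᵀPB = [1] + [21.2500] = [22.2500]
BᵀPA = [-19.5000 19.5000]
K = S⁻¹·BᵀPA = [-0.8764 0.8764]
A−BK = [0.2472 -0.2472; -1.1236 1.1236]
AᵀP(A−BK) = [0.9101 -0.9101; -0.9101 0.9101]
P' = Q + AᵀP(A−BK) = [17.1601 5.0899; 5.0899 3.1601]
tr(P') = 20.3202

20.3202


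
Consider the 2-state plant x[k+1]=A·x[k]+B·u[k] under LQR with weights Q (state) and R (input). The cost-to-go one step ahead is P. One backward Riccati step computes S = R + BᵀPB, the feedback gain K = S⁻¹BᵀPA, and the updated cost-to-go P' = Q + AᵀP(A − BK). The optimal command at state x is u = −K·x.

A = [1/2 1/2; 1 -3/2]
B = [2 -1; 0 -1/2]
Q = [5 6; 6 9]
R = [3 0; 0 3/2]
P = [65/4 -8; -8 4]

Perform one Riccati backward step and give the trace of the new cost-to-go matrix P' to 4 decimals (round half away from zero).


15.0970

BᵀP = [32.5000 -16.0000; -12.2500 6.0000]
S = R + BᵀPB = [3 0; 0 3/2] + [65.0000 -24.5000; -24.5000 9.2500] = [68.0000 -24.5000; -24.5000 10.7500]
BᵀPA = [0.2500 40.2500; -0.1250 -15.1250]
K = S⁻¹·BᵀPA = [-0.0029 0.4751; -0.0182 -0.3241]
A−BK = [0.4876 -0.7744; 0.9909 -1.6620]
AᵀP(A−BK) = [0.0609 -0.0968; -0.0968 1.0361]
P' = Q + AᵀP(A−BK) = [5.0609 5.9032; 5.9032 10.0361]
tr(P') = 15.0970


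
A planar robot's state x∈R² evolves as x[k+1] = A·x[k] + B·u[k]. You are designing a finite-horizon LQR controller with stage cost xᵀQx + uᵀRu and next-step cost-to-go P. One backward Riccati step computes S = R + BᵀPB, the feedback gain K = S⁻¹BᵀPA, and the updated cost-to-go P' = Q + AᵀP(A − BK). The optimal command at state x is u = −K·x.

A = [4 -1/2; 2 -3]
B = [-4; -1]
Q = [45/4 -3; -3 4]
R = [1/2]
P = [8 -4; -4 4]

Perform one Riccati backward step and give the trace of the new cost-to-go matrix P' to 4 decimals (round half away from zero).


BᵀP = [-28.0000 12.0000]
S = R + BᵀPB = [1/2] + [100.0000] = [100.5000]
BᵀPA = [-88.0000 -22.0000]
K = S⁻¹·BᵀPA = [-0.8756 -0.2189]
A−BK = [0.4975 -1.3756; 1.1244 -3.2189]
AᵀP(A−BK) = [2.9453 -7.2637; -7.2637 21.1841]
P' = Q + AᵀP(A−BK) = [14.1953 -10.2637; -10.2637 25.1841]
tr(P') = 39.3794

39.3794


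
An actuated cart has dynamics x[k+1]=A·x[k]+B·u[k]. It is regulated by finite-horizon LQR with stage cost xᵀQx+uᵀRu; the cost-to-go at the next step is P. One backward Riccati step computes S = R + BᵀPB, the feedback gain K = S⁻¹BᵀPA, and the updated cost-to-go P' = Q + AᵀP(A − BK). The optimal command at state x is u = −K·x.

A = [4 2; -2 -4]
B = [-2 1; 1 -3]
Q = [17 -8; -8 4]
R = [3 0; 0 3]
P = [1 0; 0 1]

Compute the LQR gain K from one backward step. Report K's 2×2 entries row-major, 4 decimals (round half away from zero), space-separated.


-1.0127 -0.4304 0.3797 0.9114

BᵀP = [-2.0000 1.0000; 1.0000 -3.0000]
S = R + BᵀPB = [3 0; 0 3] + [5.0000 -5.0000; -5.0000 10.0000] = [8.0000 -5.0000; -5.0000 13.0000]
BᵀPA = [-10.0000 -8.0000; 10.0000 14.0000]
K = S⁻¹·BᵀPA = [-1.0127 -0.4304; 0.3797 0.9114]
A−BK = [1.5949 0.2278; 0.1519 -0.8354]
AᵀP(A−BK) = [6.0759 2.5823; 2.5823 3.7975]
P' = Q + AᵀP(A−BK) = [23.0759 -5.4177; -5.4177 7.7975]
tr(P') = 30.8734


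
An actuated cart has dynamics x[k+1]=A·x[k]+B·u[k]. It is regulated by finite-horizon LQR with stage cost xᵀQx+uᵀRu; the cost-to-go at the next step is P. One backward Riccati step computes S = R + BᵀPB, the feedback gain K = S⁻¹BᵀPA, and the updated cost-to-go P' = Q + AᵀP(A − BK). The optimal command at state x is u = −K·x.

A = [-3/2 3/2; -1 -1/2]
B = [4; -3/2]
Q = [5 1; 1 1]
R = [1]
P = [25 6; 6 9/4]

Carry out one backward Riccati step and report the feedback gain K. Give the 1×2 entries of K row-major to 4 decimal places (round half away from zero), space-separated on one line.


BᵀP = [91.0000 20.6250]
S = R + BᵀPB = [1] + [333.0625] = [334.0625]
BᵀPA = [-157.1250 126.1875]
K = S⁻¹·BᵀPA = [-0.4703 0.3777]
A−BK = [0.3814 -0.0109; -1.7055 0.0666]
AᵀP(A−BK) = [2.5969 -0.2732; -0.2732 0.1469]
P' = Q + AᵀP(A−BK) = [7.5969 0.7268; 0.7268 1.1469]
tr(P') = 8.7438

-0.4703 0.3777


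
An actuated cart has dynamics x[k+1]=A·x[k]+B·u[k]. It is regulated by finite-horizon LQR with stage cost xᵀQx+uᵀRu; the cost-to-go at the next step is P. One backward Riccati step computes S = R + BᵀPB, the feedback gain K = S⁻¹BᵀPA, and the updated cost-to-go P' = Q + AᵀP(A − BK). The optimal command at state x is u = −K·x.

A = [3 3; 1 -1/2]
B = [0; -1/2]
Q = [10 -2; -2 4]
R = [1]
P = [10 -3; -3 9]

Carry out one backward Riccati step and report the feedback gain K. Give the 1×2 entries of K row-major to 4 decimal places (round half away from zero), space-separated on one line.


BᵀP = [1.5000 -4.5000]
S = R + BᵀPB = [1] + [2.2500] = [3.2500]
BᵀPA = [0.0000 6.7500]
K = S⁻¹·BᵀPA = [0.0000 2.0769]
A−BK = [3.0000 3.0000; 1.0000 0.5385]
AᵀP(A−BK) = [81.0000 81.0000; 81.0000 87.2308]
P' = Q + AᵀP(A−BK) = [91.0000 79.0000; 79.0000 91.2308]
tr(P') = 182.2308

0.0000 2.0769


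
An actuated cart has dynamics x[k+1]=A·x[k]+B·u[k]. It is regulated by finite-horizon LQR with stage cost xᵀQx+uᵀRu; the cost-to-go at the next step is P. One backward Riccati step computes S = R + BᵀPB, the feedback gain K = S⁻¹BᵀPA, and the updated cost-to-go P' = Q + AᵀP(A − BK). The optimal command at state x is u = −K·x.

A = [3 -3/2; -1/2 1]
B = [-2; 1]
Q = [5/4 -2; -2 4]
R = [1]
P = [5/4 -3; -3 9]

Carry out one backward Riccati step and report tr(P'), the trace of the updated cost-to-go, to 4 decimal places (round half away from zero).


7.2083

BᵀP = [-5.5000 15.0000]
S = R + BᵀPB = [1] + [26.0000] = [27.0000]
BᵀPA = [-24.0000 23.2500]
K = S⁻¹·BᵀPA = [-0.8889 0.8611]
A−BK = [1.2222 0.2222; 0.3889 0.1389]
AᵀP(A−BK) = [1.1667 -0.7083; -0.7083 0.7917]
P' = Q + AᵀP(A−BK) = [2.4167 -2.7083; -2.7083 4.7917]
tr(P') = 7.2083


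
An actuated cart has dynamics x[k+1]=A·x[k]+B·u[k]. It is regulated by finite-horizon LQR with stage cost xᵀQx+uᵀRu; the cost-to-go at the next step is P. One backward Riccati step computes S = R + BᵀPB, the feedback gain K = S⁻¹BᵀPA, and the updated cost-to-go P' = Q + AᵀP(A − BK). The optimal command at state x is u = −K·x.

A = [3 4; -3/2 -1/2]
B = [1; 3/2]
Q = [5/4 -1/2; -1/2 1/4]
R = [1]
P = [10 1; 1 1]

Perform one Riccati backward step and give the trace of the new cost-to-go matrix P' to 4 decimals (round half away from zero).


BᵀP = [11.5000 2.5000]
S = R + BᵀPB = [1] + [15.2500] = [16.2500]
BᵀPA = [30.7500 44.7500]
K = S⁻¹·BᵀPA = [1.8923 2.7538]
A−BK = [1.1077 1.2462; -4.3385 -4.6308]
AᵀP(A−BK) = [25.0615 28.5692; 28.5692 33.0154]
P' = Q + AᵀP(A−BK) = [26.3115 28.0692; 28.0692 33.2654]
tr(P') = 59.5769

59.5769


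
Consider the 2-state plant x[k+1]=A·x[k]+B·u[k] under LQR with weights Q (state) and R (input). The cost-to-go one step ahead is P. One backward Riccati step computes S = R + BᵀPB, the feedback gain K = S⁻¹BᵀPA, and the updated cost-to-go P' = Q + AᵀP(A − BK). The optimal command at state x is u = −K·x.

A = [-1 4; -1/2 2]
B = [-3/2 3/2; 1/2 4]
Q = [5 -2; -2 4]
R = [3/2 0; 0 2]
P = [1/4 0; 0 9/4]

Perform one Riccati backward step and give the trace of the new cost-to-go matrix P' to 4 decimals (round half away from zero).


11.5994

BᵀP = [-0.3750 1.1250; 0.3750 9.0000]
S = R + BᵀPB = [3/2 0; 0 2] + [1.1250 3.9375; 3.9375 36.5625] = [2.6250 3.9375; 3.9375 38.5625]
BᵀPA = [-0.1875 0.7500; -4.8750 19.5000]
K = S⁻¹·BᵀPA = [0.1396 -0.5583; -0.1407 0.5627]
A−BK = [-0.5796 2.3185; -0.0071 0.0284]
AᵀP(A−BK) = [0.1529 -0.6116; -0.6116 2.4465]
P' = Q + AᵀP(A−BK) = [5.1529 -2.6116; -2.6116 6.4465]
tr(P') = 11.5994


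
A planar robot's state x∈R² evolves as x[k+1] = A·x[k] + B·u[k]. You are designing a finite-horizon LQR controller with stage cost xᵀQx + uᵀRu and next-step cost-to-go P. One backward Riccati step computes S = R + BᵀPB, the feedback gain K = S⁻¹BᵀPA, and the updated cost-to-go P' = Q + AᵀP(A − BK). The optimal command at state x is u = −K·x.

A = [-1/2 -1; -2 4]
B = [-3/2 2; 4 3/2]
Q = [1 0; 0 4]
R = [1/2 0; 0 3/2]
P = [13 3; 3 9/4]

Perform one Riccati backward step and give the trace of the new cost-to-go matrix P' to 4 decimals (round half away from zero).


5.8753

BᵀP = [-7.5000 4.5000; 30.5000 9.3750]
S = R + BᵀPB = [1/2 0; 0 3/2] + [29.2500 -8.2500; -8.2500 75.0625] = [29.7500 -8.2500; -8.2500 76.5625]
BᵀPA = [-5.2500 25.5000; -34.0000 7.0000]
K = S⁻¹·BᵀPA = [-0.3088 0.9097; -0.4774 0.1895]
A−BK = [-0.0085 -0.0144; -0.0486 0.0771]
AᵀP(A−BK) = [0.3983 -0.2828; -0.2828 0.4770]
P' = Q + AᵀP(A−BK) = [1.3983 -0.2828; -0.2828 4.4770]
tr(P') = 5.8753


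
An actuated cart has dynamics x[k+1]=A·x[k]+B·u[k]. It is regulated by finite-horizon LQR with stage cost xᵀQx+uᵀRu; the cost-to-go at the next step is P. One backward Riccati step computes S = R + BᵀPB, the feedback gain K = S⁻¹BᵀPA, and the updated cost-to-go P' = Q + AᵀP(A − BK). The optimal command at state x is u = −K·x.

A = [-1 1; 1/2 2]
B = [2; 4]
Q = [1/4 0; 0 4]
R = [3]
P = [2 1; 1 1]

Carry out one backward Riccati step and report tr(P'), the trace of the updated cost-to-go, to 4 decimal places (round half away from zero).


BᵀP = [8.0000 6.0000]
S = R + BᵀPB = [3] + [40.0000] = [43.0000]
BᵀPA = [-5.0000 20.0000]
K = S⁻¹·BᵀPA = [-0.1163 0.4651]
A−BK = [-0.7674 0.0698; 0.9651 0.1395]
AᵀP(A−BK) = [0.6686 -0.1744; -0.1744 0.6977]
P' = Q + AᵀP(A−BK) = [0.9186 -0.1744; -0.1744 4.6977]
tr(P') = 5.6163

5.6163


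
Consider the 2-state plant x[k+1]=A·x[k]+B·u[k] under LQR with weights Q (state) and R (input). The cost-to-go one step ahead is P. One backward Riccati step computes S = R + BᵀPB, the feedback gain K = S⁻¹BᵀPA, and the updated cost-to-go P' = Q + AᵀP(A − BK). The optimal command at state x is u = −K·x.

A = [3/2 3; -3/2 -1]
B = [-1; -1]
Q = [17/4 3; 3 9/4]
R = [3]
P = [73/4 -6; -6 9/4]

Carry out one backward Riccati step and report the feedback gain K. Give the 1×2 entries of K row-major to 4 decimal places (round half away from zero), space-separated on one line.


BᵀP = [-12.2500 3.7500]
S = R + BᵀPB = [3] + [8.5000] = [11.5000]
BᵀPA = [-24.0000 -40.5000]
K = S⁻¹·BᵀPA = [-2.0870 -3.5217]
A−BK = [-0.5870 -0.5217; -3.5870 -4.5217]
AᵀP(A−BK) = [23.0380 36.9783; 36.9783 59.8696]
P' = Q + AᵀP(A−BK) = [27.2880 39.9783; 39.9783 62.1196]
tr(P') = 89.4076

-2.0870 -3.5217


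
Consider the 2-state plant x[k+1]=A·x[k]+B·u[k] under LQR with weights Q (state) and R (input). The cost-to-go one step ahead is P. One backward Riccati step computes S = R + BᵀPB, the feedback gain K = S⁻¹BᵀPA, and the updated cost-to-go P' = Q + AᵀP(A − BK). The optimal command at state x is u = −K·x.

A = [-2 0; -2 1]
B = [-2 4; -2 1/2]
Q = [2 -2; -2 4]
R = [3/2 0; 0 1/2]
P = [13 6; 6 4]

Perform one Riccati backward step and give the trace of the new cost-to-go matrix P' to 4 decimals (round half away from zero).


7.4108

BᵀP = [-38.0000 -20.0000; 55.0000 26.0000]
S = R + BᵀPB = [3/2 0; 0 1/2] + [116.0000 -162.0000; -162.0000 233.0000] = [117.5000 -162.0000; -162.0000 233.5000]
BᵀPA = [116.0000 -20.0000; -162.0000 26.0000]
K = S⁻¹·BᵀPA = [0.7062 -0.3841; -0.2038 -0.1552]
A−BK = [0.2277 -0.1476; -0.4856 0.3093]
AᵀP(A−BK) = [1.0593 -0.5762; -0.5762 0.3514]
P' = Q + AᵀP(A−BK) = [3.0593 -2.5762; -2.5762 4.3514]
tr(P') = 7.4108


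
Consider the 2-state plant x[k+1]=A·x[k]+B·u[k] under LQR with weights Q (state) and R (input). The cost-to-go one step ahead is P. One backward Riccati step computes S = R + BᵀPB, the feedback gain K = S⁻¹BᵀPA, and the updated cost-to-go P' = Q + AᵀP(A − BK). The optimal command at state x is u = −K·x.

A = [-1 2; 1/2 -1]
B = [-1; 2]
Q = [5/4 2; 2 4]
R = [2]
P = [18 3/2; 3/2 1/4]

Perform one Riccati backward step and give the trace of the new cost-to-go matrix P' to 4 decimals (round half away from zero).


17.9792

BᵀP = [-15.0000 -1.0000]
S = R + BᵀPB = [2] + [13.0000] = [15.0000]
BᵀPA = [14.5000 -29.0000]
K = S⁻¹·BᵀPA = [0.9667 -1.9333]
A−BK = [-0.0333 0.0667; -1.4333 2.8667]
AᵀP(A−BK) = [2.5458 -5.0917; -5.0917 10.1833]
P' = Q + AᵀP(A−BK) = [3.7958 -3.0917; -3.0917 14.1833]
tr(P') = 17.9792


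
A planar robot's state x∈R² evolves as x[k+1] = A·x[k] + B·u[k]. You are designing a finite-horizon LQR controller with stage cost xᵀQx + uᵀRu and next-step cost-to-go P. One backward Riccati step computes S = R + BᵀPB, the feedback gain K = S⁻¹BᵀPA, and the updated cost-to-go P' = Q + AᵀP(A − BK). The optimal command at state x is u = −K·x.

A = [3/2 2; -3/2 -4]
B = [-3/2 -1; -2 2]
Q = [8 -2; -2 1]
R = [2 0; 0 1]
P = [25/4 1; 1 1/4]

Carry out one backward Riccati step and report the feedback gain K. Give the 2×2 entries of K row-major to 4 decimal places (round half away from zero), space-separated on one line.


BᵀP = [-11.3750 -2.0000; -4.2500 -0.5000]
S = R + BᵀPB = [2 0; 0 1] + [21.0625 7.3750; 7.3750 3.2500] = [23.0625 7.3750; 7.3750 4.2500]
BᵀPA = [-14.0625 -14.7500; -5.6250 -6.5000]
K = S⁻¹·BᵀPA = [-0.4191 -0.3381; -0.5963 -0.9427]
A−BK = [0.2751 0.5501; -1.1454 -2.7908]
AᵀP(A−BK) = [0.8776 1.1927; 1.1927 1.8854]
P' = Q + AᵀP(A−BK) = [8.8776 -0.8073; -0.8073 2.8854]
tr(P') = 11.7630

-0.4191 -0.3381 -0.5963 -0.9427


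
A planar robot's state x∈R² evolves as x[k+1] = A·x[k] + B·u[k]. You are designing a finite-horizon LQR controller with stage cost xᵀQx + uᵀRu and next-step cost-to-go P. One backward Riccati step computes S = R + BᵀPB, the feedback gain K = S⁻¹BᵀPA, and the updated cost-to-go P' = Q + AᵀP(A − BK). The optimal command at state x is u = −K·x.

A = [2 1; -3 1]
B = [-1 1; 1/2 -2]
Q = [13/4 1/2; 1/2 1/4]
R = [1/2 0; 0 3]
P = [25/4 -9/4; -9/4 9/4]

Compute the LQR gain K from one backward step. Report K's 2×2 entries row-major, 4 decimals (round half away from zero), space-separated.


BᵀP = [-7.3750 3.3750; 10.7500 -6.7500]
S = R + BᵀPB = [1/2 0; 0 3] + [9.0625 -14.1250; -14.1250 24.2500] = [9.5625 -14.1250; -14.1250 27.2500]
BᵀPA = [-24.8750 -4.0000; 41.7500 4.0000]
K = S⁻¹·BᵀPA = [-1.4432 -0.8598; 0.7840 -0.2989]
A−BK = [-0.2272 0.4391; -0.7103 0.8321]
AᵀP(A−BK) = [3.6172 -0.9089; -0.9089 1.7564]
P' = Q + AᵀP(A−BK) = [6.8672 -0.4089; -0.4089 2.0064]
tr(P') = 8.8736

-1.4432 -0.8598 0.7840 -0.2989


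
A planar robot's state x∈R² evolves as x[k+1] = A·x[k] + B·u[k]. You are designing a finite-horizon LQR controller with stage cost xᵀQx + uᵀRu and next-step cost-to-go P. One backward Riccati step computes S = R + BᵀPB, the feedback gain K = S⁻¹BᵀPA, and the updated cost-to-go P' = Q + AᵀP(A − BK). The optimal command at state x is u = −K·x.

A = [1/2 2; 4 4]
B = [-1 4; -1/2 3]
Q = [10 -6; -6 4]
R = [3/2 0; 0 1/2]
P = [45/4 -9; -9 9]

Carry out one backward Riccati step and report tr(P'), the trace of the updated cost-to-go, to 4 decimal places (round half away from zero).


121.7048

BᵀP = [-6.7500 4.5000; 18.0000 -9.0000]
S = R + BᵀPB = [3/2 0; 0 1/2] + [4.5000 -13.5000; -13.5000 45.0000] = [6.0000 -13.5000; -13.5000 45.5000]
BᵀPA = [14.6250 4.5000; -27.0000 0.0000]
K = S⁻¹·BᵀPA = [3.3161 2.2562; 0.3905 0.6694]
A−BK = [2.2541 1.5785; 4.4866 3.1198]
AᵀP(A−BK) = [72.8577 50.3275; 50.3275 34.8471]
P' = Q + AᵀP(A−BK) = [82.8577 44.3275; 44.3275 38.8471]
tr(P') = 121.7048


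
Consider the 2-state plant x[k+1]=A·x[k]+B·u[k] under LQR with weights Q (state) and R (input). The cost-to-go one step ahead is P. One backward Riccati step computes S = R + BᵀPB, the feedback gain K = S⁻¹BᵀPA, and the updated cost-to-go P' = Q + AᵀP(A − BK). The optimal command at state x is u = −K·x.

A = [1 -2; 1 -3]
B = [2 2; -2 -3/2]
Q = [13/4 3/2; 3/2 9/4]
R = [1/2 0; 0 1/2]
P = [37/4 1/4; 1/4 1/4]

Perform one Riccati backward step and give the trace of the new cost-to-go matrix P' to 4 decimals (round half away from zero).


11.9485

BᵀP = [18.0000 0.0000; 18.1250 0.1250]
S = R + BᵀPB = [1/2 0; 0 1/2] + [36.0000 36.0000; 36.0000 36.0625] = [36.5000 36.0000; 36.0000 36.5625]
BᵀPA = [18.0000 -36.0000; 18.2500 -36.6250]
K = S⁻¹·BᵀPA = [0.0292 0.0584; 0.4704 -1.0592]
A−BK = [0.0008 0.0016; 1.7640 -4.4720]
AᵀP(A−BK) = [0.8897 -2.2206; -2.2206 5.5588]
P' = Q + AᵀP(A−BK) = [4.1397 -0.7206; -0.7206 7.8088]
tr(P') = 11.9485


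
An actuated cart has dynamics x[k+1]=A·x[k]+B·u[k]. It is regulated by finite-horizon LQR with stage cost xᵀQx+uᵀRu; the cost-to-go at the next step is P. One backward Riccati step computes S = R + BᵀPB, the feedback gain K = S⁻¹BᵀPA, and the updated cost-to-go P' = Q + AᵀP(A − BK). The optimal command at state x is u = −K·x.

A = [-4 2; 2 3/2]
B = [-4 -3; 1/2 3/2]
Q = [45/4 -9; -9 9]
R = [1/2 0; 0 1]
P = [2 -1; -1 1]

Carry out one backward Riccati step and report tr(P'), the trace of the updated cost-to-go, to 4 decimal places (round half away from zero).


22.2221

BᵀP = [-8.5000 4.5000; -7.5000 4.5000]
S = R + BᵀPB = [1/2 0; 0 1] + [36.2500 32.2500; 32.2500 29.2500] = [36.7500 32.2500; 32.2500 30.2500]
BᵀPA = [43.0000 -10.2500; 39.0000 -8.2500]
K = S⁻¹·BᵀPA = [0.6003 -0.6143; 0.6492 0.3822]
A−BK = [0.3490 0.6894; 0.7260 1.2339]
AᵀP(A−BK) = [0.8656 0.5096; 0.5096 1.1065]
P' = Q + AᵀP(A−BK) = [12.1156 -8.4904; -8.4904 10.1065]
tr(P') = 22.2221


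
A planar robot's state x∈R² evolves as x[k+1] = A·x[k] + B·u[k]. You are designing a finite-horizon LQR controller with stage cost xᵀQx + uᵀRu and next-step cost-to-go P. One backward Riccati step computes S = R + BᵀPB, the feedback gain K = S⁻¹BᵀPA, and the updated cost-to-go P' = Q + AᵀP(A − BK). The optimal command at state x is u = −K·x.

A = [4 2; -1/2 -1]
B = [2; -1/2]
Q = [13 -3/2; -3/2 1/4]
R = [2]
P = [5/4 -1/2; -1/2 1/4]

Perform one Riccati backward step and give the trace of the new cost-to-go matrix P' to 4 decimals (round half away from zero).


20.5368

BᵀP = [2.7500 -1.1250]
S = R + BᵀPB = [2] + [6.0625] = [8.0625]
BᵀPA = [11.5625 6.6250]
K = S⁻¹·BᵀPA = [1.4341 0.8217]
A−BK = [1.1318 0.3566; 0.2171 -0.5891]
AᵀP(A−BK) = [5.4806 3.1240; 3.1240 1.8062]
P' = Q + AᵀP(A−BK) = [18.4806 1.6240; 1.6240 2.0562]
tr(P') = 20.5368


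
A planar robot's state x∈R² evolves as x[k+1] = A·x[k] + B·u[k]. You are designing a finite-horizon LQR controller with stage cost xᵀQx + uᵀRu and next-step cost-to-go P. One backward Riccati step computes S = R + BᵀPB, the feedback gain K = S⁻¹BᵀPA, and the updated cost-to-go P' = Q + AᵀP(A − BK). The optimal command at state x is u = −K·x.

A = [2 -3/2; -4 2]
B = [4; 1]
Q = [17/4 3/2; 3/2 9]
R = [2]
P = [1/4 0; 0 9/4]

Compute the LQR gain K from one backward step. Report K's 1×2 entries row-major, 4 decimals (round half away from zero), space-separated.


BᵀP = [1.0000 2.2500]
S = R + BᵀPB = [2] + [6.2500] = [8.2500]
BᵀPA = [-7.0000 3.0000]
K = S⁻¹·BᵀPA = [-0.8485 0.3636]
A−BK = [5.3939 -2.9545; -3.1515 1.6364]
AᵀP(A−BK) = [31.0606 -16.2045; -16.2045 8.4716]
P' = Q + AᵀP(A−BK) = [35.3106 -14.7045; -14.7045 17.4716]
tr(P') = 52.7822

-0.8485 0.3636


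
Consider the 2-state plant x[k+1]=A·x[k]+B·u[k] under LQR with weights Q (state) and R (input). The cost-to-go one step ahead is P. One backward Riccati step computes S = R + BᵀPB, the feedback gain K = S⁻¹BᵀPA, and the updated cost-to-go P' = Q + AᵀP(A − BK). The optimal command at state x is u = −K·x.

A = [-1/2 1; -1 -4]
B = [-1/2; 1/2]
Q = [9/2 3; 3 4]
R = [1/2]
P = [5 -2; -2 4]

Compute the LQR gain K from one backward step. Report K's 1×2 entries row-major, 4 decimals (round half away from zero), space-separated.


-0.3333 -4.1333

BᵀP = [-3.5000 3.0000]
S = R + BᵀPB = [1/2] + [3.2500] = [3.7500]
BᵀPA = [-1.2500 -15.5000]
K = S⁻¹·BᵀPA = [-0.3333 -4.1333]
A−BK = [-0.6667 -1.0667; -0.8333 -1.9333]
AᵀP(A−BK) = [2.8333 6.3333; 6.3333 20.9333]
P' = Q + AᵀP(A−BK) = [7.3333 9.3333; 9.3333 24.9333]
tr(P') = 32.2667


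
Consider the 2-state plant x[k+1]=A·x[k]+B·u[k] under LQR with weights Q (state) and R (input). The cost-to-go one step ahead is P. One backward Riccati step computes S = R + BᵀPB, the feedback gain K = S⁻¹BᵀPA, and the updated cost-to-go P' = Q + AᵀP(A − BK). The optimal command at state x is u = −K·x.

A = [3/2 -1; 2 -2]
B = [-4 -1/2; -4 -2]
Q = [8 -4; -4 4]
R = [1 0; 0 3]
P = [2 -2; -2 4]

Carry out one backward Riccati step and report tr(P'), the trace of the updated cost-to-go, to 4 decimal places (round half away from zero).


BᵀP = [0.0000 -8.0000; 3.0000 -7.0000]
S = R + BᵀPB = [1 0; 0 3] + [32.0000 16.0000; 16.0000 12.5000] = [33.0000 16.0000; 16.0000 15.5000]
BᵀPA = [-16.0000 16.0000; -9.5000 11.0000]
K = S⁻¹·BᵀPA = [-0.3757 0.2818; -0.2250 0.4188]
A−BK = [-0.1155 0.3366; 0.0470 -0.0352]
AᵀP(A−BK) = [0.3503 -0.5127; -0.5127 0.8845]
P' = Q + AᵀP(A−BK) = [8.3503 -4.5127; -4.5127 4.8845]
tr(P') = 13.2348

13.2348


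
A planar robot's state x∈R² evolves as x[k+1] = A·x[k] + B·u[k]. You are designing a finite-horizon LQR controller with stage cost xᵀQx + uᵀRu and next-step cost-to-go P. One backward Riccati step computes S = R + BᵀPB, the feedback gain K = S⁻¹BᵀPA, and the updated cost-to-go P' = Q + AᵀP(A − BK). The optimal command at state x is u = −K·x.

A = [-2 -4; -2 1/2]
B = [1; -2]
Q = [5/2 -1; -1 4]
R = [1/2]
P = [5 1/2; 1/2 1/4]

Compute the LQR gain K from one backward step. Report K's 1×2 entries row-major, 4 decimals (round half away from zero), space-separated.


BᵀP = [4.0000 0.0000]
S = R + BᵀPB = [1/2] + [4.0000] = [4.5000]
BᵀPA = [-8.0000 -16.0000]
K = S⁻¹·BᵀPA = [-1.7778 -3.5556]
A−BK = [-0.2222 -0.4444; -5.5556 -6.6111]
AᵀP(A−BK) = [10.7778 14.8056; 14.8056 21.1736]
P' = Q + AᵀP(A−BK) = [13.2778 13.8056; 13.8056 25.1736]
tr(P') = 38.4514

-1.7778 -3.5556


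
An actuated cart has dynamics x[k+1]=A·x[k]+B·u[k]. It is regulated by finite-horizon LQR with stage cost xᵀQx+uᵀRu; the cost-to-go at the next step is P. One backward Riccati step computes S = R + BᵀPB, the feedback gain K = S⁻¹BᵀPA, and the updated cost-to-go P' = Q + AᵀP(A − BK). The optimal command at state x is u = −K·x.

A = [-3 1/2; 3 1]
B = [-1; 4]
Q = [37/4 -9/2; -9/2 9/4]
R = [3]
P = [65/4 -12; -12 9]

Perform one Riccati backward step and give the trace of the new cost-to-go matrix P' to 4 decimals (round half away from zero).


17.4226

BᵀP = [-64.2500 48.0000]
S = R + BᵀPB = [3] + [256.2500] = [259.2500]
BᵀPA = [336.7500 15.8750]
K = S⁻¹·BᵀPA = [1.2989 0.0612]
A−BK = [-1.7011 0.5612; -2.1958 0.7551]
AᵀP(A−BK) = [5.8322 0.0043; 0.0043 0.0904]
P' = Q + AᵀP(A−BK) = [15.0822 -4.4957; -4.4957 2.3404]
tr(P') = 17.4226


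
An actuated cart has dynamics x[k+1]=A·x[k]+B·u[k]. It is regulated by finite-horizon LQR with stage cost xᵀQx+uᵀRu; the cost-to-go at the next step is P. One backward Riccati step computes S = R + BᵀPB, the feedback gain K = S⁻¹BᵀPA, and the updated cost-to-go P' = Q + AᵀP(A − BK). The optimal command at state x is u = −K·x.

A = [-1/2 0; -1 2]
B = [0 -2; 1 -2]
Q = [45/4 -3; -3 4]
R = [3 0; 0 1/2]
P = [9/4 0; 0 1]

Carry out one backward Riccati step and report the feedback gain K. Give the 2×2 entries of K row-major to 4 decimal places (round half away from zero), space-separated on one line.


-0.1000 0.3800 0.3000 -0.2400

BᵀP = [0.0000 1.0000; -4.5000 -2.0000]
S = R + BᵀPB = [3 0; 0 1/2] + [1.0000 -2.0000; -2.0000 13.0000] = [4.0000 -2.0000; -2.0000 13.5000]
BᵀPA = [-1.0000 2.0000; 4.2500 -4.0000]
K = S⁻¹·BᵀPA = [-0.1000 0.3800; 0.3000 -0.2400]
A−BK = [0.1000 -0.4800; -0.3000 1.1400]
AᵀP(A−BK) = [0.1875 -0.6000; -0.6000 2.2800]
P' = Q + AᵀP(A−BK) = [11.4375 -3.6000; -3.6000 6.2800]
tr(P') = 17.7175


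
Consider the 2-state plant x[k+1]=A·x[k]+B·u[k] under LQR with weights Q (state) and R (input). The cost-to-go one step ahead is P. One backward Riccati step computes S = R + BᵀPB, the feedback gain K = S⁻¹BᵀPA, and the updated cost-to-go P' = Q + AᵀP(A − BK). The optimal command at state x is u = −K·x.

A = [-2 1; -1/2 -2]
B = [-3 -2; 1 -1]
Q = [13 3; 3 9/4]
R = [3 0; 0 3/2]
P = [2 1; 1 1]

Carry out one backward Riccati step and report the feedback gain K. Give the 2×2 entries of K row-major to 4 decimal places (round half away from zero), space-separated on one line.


0.2443 -0.3011 0.5909 0.3182

BᵀP = [-5.0000 -2.0000; -5.0000 -3.0000]
S = R + BᵀPB = [3 0; 0 3/2] + [13.0000 12.0000; 12.0000 13.0000] = [16.0000 12.0000; 12.0000 14.5000]
BᵀPA = [11.0000 -1.0000; 11.5000 1.0000]
K = S⁻¹·BᵀPA = [0.2443 -0.3011; 0.5909 0.3182]
A−BK = [-0.0852 0.7330; -0.1534 -1.3807]
AᵀP(A−BK) = [0.7670 0.1534; 0.1534 1.3807]
P' = Q + AᵀP(A−BK) = [13.7670 3.1534; 3.1534 3.6307]
tr(P') = 17.3977


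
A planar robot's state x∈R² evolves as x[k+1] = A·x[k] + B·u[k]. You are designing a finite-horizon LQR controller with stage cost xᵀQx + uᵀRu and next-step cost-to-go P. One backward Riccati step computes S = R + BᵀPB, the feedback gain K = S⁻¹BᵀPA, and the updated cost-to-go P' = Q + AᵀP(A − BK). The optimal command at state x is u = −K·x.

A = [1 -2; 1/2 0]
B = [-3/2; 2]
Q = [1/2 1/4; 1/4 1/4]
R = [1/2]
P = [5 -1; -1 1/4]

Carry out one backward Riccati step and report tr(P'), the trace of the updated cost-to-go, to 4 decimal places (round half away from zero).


1.7058

BᵀP = [-9.5000 2.0000]
S = R + BᵀPB = [1/2] + [18.2500] = [18.7500]
BᵀPA = [-8.5000 19.0000]
K = S⁻¹·BᵀPA = [-0.4533 1.0133]
A−BK = [0.3200 -0.4800; 1.4067 -2.0267]
AᵀP(A−BK) = [0.2092 -0.3867; -0.3867 0.7467]
P' = Q + AᵀP(A−BK) = [0.7092 -0.1367; -0.1367 0.9967]
tr(P') = 1.7058


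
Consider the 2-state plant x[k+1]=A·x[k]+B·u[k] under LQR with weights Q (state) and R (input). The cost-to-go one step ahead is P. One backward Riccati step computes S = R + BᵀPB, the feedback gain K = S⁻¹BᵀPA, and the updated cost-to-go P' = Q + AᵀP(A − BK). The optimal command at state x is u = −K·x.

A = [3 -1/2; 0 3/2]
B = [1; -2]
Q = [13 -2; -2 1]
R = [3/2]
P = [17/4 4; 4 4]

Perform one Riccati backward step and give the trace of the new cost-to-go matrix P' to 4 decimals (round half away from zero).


BᵀP = [-3.7500 -4.0000]
S = R + BᵀPB = [3/2] + [4.2500] = [5.7500]
BᵀPA = [-11.2500 -4.1250]
K = S⁻¹·BᵀPA = [-1.9565 -0.7174]
A−BK = [4.9565 0.2174; -3.9130 0.0652]
AᵀP(A−BK) = [16.2391 3.5543; 3.5543 1.1033]
P' = Q + AᵀP(A−BK) = [29.2391 1.5543; 1.5543 2.1033]
tr(P') = 31.3424

31.3424


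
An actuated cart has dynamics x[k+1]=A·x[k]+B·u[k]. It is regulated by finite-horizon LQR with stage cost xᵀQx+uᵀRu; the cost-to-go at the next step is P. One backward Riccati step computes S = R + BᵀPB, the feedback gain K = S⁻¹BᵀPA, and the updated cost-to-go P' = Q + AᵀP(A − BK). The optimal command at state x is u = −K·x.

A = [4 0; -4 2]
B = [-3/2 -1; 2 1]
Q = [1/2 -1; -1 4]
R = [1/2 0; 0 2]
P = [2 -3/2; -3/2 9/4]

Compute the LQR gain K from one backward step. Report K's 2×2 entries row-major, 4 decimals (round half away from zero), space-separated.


BᵀP = [-6.0000 6.7500; -3.5000 3.7500]
S = R + BᵀPB = [1/2 0; 0 2] + [22.5000 12.7500; 12.7500 7.2500] = [23.0000 12.7500; 12.7500 9.2500]
BᵀPA = [-51.0000 13.5000; -29.0000 7.5000]
K = S⁻¹·BᵀPA = [-2.0324 0.5828; -0.3337 0.0075]
A−BK = [0.6177 0.8817; 0.3985 0.8269]
AᵀP(A−BK) = [2.6700 -0.0598; -0.0598 1.0760]
P' = Q + AᵀP(A−BK) = [3.1700 -1.0598; -1.0598 5.0760]
tr(P') = 8.2460

-2.0324 0.5828 -0.3337 0.0075


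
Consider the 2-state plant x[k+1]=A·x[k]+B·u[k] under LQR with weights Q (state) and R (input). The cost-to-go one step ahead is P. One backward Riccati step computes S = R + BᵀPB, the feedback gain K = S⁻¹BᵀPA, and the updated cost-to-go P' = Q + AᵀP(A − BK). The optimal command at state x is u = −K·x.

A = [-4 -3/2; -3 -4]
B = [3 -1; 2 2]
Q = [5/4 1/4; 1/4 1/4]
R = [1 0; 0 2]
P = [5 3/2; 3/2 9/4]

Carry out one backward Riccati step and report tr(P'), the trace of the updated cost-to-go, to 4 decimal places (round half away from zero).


BᵀP = [18.0000 9.0000; -2.0000 3.0000]
S = R + BᵀPB = [1 0; 0 2] + [72.0000 0.0000; 0.0000 8.0000] = [73.0000 0.0000; 0.0000 10.0000]
BᵀPA = [-99.0000 -63.0000; -1.0000 -9.0000]
K = S⁻¹·BᵀPA = [-1.3562 -0.8630; -0.1000 -0.9000]
A−BK = [-0.0315 0.1890; -0.0877 -0.4740]
AᵀP(A−BK) = [1.8897 1.4116; 1.4116 2.7801]
P' = Q + AᵀP(A−BK) = [3.1397 1.6616; 1.6616 3.0301]
tr(P') = 6.1699

6.1699


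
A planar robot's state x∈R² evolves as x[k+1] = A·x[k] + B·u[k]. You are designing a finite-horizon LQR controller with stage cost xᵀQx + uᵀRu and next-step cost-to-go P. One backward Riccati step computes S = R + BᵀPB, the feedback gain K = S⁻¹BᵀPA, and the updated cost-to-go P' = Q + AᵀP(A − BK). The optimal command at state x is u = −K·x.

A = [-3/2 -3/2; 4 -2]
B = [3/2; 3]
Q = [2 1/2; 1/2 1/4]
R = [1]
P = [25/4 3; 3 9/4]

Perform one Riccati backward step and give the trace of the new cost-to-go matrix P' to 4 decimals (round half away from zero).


12.2746

BᵀP = [18.3750 11.2500]
S = R + BᵀPB = [1] + [61.3125] = [62.3125]
BᵀPA = [17.4375 -50.0625]
K = S⁻¹·BᵀPA = [0.2798 -0.8034]
A−BK = [-1.9198 -0.2949; 3.1605 0.4102]
AᵀP(A−BK) = [9.1828 1.0720; 1.0720 0.8418]
P' = Q + AᵀP(A−BK) = [11.1828 1.5720; 1.5720 1.0918]
tr(P') = 12.2746


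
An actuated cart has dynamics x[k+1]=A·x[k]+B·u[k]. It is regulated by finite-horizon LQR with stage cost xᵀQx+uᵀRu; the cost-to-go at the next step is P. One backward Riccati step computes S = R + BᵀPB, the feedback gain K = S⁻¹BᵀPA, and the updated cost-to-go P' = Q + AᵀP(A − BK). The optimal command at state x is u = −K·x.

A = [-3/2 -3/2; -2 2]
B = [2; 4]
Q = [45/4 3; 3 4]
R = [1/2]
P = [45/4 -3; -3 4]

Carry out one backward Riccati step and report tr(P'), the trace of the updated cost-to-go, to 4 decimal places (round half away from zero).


76.7998

BᵀP = [10.5000 10.0000]
S = R + BᵀPB = [1/2] + [61.0000] = [61.5000]
BᵀPA = [-35.7500 4.2500]
K = S⁻¹·BᵀPA = [-0.5813 0.0691]
A−BK = [-0.3374 -1.6382; 0.3252 1.7236]
AᵀP(A−BK) = [2.5310 11.7830; 11.7830 59.0188]
P' = Q + AᵀP(A−BK) = [13.7810 14.7830; 14.7830 63.0188]
tr(P') = 76.7998


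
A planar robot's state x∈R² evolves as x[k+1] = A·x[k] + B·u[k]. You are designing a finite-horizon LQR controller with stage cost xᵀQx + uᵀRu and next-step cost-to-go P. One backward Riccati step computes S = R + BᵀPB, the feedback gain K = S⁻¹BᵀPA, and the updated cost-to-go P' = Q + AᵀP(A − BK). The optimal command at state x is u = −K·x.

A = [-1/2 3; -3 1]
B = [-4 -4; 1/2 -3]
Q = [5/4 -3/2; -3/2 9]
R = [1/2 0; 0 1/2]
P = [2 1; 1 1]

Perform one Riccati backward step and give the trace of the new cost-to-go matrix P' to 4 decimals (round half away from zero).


BᵀP = [-7.5000 -3.5000; -11.0000 -7.0000]
S = R + BᵀPB = [1/2 0; 0 1/2] + [28.2500 40.5000; 40.5000 65.0000] = [28.7500 40.5000; 40.5000 65.5000]
BᵀPA = [14.2500 -26.0000; 26.5000 -40.0000]
K = S⁻¹·BᵀPA = [-0.5759 -0.3417; 0.7607 -0.3994]
A−BK = [0.2391 0.0355; -0.4300 -0.0273]
AᵀP(A−BK) = [0.5488 -0.0466; -0.0466 0.1395]
P' = Q + AᵀP(A−BK) = [1.7988 -1.5466; -1.5466 9.1395]
tr(P') = 10.9382

10.9382


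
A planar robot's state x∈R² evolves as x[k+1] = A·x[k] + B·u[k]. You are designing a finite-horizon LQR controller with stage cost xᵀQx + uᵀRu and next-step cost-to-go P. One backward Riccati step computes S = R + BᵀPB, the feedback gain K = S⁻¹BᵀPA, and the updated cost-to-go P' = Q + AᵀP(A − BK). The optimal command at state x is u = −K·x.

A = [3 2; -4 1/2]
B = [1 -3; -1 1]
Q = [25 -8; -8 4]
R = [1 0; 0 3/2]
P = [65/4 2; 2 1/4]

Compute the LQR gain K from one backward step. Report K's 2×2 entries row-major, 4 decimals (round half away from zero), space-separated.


BᵀP = [14.2500 1.7500; -46.7500 -5.7500]
S = R + BᵀPB = [1 0; 0 3/2] + [12.5000 -41.0000; -41.0000 134.5000] = [13.5000 -41.0000; -41.0000 136.0000]
BᵀPA = [35.7500 29.3750; -117.2500 -96.3750]
K = S⁻¹·BᵀPA = [0.3532 0.2815; -0.7556 -0.6238]
A−BK = [0.3798 -0.1528; -2.8911 1.4052]
AᵀP(A−BK) = [1.0228 0.7987; 0.7987 0.6771]
P' = Q + AᵀP(A−BK) = [26.0228 -7.2013; -7.2013 4.6771]
tr(P') = 30.6998

0.3532 0.2815 -0.7556 -0.6238


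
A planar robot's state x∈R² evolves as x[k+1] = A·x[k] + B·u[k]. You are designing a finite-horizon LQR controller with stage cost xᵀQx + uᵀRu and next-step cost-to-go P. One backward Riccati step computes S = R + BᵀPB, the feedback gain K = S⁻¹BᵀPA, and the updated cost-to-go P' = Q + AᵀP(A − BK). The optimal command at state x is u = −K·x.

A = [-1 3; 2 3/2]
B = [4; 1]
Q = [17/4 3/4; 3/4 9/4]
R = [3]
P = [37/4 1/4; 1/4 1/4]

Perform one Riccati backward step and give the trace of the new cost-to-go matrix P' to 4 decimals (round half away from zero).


9.6872

BᵀP = [37.2500 1.2500]
S = R + BᵀPB = [3] + [150.2500] = [153.2500]
BᵀPA = [-34.7500 113.6250]
K = S⁻¹·BᵀPA = [-0.2268 0.7414]
A−BK = [-0.0930 0.0343; 2.2268 0.7586]
AᵀP(A−BK) = [1.3703 -0.1101; -0.1101 1.8169]
P' = Q + AᵀP(A−BK) = [5.6203 0.6399; 0.6399 4.0669]
tr(P') = 9.6872


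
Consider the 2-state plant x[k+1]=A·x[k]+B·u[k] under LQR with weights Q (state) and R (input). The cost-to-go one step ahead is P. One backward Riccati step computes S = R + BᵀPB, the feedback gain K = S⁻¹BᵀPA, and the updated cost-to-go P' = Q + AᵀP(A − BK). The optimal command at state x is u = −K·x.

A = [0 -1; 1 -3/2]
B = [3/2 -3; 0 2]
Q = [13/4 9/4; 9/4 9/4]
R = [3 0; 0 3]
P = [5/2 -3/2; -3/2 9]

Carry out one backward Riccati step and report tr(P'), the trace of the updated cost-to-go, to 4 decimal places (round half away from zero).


14.1899

BᵀP = [3.7500 -2.2500; -10.5000 22.5000]
S = R + BᵀPB = [3 0; 0 3] + [5.6250 -15.7500; -15.7500 76.5000] = [8.6250 -15.7500; -15.7500 79.5000]
BᵀPA = [-2.2500 -0.3750; 22.5000 -23.2500]
K = S⁻¹·BᵀPA = [0.4010 -0.9049; 0.3625 -0.4717]
A−BK = [0.4859 -1.0578; 0.2751 -0.5566]
AᵀP(A−BK) = [1.7468 -3.4222; -3.4222 6.9431]
P' = Q + AᵀP(A−BK) = [4.9968 -1.1722; -1.1722 9.1931]
tr(P') = 14.1899


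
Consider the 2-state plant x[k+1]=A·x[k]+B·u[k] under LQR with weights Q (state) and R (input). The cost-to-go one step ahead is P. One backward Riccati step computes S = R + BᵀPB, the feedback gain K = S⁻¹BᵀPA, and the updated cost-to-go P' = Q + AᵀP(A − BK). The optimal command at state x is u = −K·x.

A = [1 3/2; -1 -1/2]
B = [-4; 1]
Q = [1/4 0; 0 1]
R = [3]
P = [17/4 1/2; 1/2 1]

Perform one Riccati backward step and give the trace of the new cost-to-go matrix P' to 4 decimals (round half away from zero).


BᵀP = [-16.5000 -1.0000]
S = R + BᵀPB = [3] + [65.0000] = [68.0000]
BᵀPA = [-15.5000 -24.2500]
K = S⁻¹·BᵀPA = [-0.2279 -0.3566]
A−BK = [0.0882 0.0735; -0.7721 -0.1434]
AᵀP(A−BK) = [0.7169 0.3474; 0.3474 0.4145]
P' = Q + AᵀP(A−BK) = [0.9669 0.3474; 0.3474 1.4145]
tr(P') = 2.3814

2.3814


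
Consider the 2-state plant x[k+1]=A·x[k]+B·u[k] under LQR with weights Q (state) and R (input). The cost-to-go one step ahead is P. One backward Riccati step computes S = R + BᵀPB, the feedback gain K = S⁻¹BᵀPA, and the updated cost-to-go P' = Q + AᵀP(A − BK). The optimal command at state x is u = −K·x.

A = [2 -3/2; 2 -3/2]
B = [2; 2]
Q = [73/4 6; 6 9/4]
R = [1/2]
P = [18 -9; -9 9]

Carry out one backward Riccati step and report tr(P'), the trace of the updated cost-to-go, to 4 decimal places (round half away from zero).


21.2705

BᵀP = [18.0000 0.0000]
S = R + BᵀPB = [1/2] + [36.0000] = [36.5000]
BᵀPA = [36.0000 -27.0000]
K = S⁻¹·BᵀPA = [0.9863 -0.7397]
A−BK = [0.0274 -0.0205; 0.0274 -0.0205]
AᵀP(A−BK) = [0.4932 -0.3699; -0.3699 0.2774]
P' = Q + AᵀP(A−BK) = [18.7432 5.6301; 5.6301 2.5274]
tr(P') = 21.2705
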